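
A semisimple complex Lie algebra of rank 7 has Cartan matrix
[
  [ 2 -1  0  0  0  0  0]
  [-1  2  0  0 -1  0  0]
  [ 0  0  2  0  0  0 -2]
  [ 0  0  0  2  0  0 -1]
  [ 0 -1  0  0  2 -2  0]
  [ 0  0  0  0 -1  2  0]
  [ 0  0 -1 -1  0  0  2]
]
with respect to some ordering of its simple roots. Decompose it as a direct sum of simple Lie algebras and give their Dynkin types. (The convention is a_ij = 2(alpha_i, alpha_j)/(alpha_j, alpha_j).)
The diagram associated to this matrix has two connected components: the simple roots {alpha_1, alpha_2, alpha_5, alpha_6} form a chain of 4 nodes with a double edge at one end; the terminal node there is the unique short simple root (B_4), and {alpha_3, alpha_4, alpha_7} form a chain of 3 nodes with a double edge at one end; the terminal node there is the unique long simple root (C_3). A semisimple Lie algebra decomposes uniquely as the direct sum of simple ideals, one per connected component of its Dynkin diagram, so g ≅ B_4 ⊕ C_3 (dimension 36 + 21 = 57).

type B_4 + type C_3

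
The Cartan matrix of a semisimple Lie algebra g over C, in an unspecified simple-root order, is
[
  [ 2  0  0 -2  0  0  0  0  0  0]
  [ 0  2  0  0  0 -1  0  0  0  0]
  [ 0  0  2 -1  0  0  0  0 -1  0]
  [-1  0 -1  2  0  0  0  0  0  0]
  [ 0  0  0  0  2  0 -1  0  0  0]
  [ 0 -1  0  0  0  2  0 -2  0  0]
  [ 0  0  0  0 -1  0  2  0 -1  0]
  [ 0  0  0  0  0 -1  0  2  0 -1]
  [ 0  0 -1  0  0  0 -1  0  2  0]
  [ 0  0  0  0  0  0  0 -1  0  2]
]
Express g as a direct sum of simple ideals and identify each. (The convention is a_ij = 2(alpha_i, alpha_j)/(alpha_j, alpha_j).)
C6 ⊕ F4

The diagram associated to this matrix has two connected components: the simple roots {alpha_1, alpha_3, alpha_4, alpha_5, alpha_7, alpha_9} form a chain of 6 nodes with a double edge at one end; the terminal node there is the unique long simple root (C_6), and {alpha_2, alpha_6, alpha_8, alpha_10} form a chain of 4 nodes with a double edge between the middle two (F_4). A semisimple Lie algebra decomposes uniquely as the direct sum of simple ideals, one per connected component of its Dynkin diagram, so g ≅ C_6 ⊕ F_4 (dimension 78 + 52 = 130).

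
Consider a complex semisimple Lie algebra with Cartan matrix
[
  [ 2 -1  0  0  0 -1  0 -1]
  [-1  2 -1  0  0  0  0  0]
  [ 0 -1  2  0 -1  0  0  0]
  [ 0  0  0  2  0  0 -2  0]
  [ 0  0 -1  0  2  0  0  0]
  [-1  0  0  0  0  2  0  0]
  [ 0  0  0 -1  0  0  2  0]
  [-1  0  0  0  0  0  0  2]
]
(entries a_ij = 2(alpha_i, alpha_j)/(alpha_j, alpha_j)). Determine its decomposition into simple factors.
type B_2 + type D_6

The diagram associated to this matrix has two connected components: the simple roots {alpha_4, alpha_7} form a chain of 2 nodes with a double edge at one end; the terminal node there is the unique short simple root (B_2), and {alpha_1, alpha_2, alpha_3, alpha_5, alpha_6, alpha_8} form a chain of 4 nodes with a fork of two nodes at one end (D_6). A semisimple Lie algebra decomposes uniquely as the direct sum of simple ideals, one per connected component of its Dynkin diagram, so g ≅ B_2 ⊕ D_6 (dimension 10 + 66 = 76).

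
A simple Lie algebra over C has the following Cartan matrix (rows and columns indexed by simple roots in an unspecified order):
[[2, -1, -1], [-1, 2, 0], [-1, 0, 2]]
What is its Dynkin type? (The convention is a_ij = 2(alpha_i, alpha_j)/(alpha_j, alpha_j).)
A3

The matrix has rank 3 with 2's on the diagonal. Reading the off-diagonal entries as Dynkin edges (a single edge where a_ij = a_ji = -1; a double or triple edge where a_ij * a_ji = 2 or 3), the diagram is a chain of 3 nodes with single edges (A_3). One simple-root ordering that puts it in standard form is (alpha_2, alpha_1, alpha_3). So the algebra is type A_3, i.e. sl(4).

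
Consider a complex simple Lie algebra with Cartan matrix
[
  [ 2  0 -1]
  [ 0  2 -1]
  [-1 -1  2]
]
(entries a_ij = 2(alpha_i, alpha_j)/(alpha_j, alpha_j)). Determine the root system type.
The matrix has rank 3 with 2's on the diagonal. Reading the off-diagonal entries as Dynkin edges (a single edge where a_ij = a_ji = -1; a double or triple edge where a_ij * a_ji = 2 or 3), the diagram is a chain of 3 nodes with single edges (A_3). One simple-root ordering that puts it in standard form is (alpha_2, alpha_3, alpha_1). So the algebra is type A_3, i.e. sl(4).

A_3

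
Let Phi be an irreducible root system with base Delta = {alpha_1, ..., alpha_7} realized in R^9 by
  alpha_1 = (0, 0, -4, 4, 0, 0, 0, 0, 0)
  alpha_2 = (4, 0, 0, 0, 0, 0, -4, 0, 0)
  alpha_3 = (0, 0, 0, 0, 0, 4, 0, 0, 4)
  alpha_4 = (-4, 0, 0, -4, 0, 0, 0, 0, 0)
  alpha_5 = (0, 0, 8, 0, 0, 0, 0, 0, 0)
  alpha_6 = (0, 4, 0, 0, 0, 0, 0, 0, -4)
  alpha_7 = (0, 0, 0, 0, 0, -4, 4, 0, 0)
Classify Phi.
Compute the Cartan integers a_ij = 2(alpha_i, alpha_j)/(alpha_j, alpha_j); the resulting 7x7 Cartan matrix is
[[2, 0, 0, -1, -1, 0, 0], [0, 2, 0, -1, 0, 0, -1], [0, 0, 2, 0, 0, -1, -1], [-1, -1, 0, 2, 0, 0, 0], [-2, 0, 0, 0, 2, 0, 0], [0, 0, -1, 0, 0, 2, 0], [0, -1, -1, 0, 0, 0, 2]].
The roots have two lengths (squared-length ratio 2:1); the short ones are alpha_{1,2,3,4,6,7}. The associated Dynkin diagram is a chain of 7 nodes with a double edge at one end; the terminal node there is the unique long simple root (C_7), so the type is C_7 (the algebra sp(14)).

type C_7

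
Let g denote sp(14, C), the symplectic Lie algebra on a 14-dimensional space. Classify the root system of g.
This is sp(14), which has dimension 14(14+1)/2 = 105 and rank 14/2 = 7. In the classification of classical Lie algebras, the symplectic algebra sp(2n) has type C_n; here n = 7, so the Dynkin diagram is a chain of 7 nodes with a double edge at one end; the terminal node there is the unique long simple root (C_7). Hence the type is C_7.

C7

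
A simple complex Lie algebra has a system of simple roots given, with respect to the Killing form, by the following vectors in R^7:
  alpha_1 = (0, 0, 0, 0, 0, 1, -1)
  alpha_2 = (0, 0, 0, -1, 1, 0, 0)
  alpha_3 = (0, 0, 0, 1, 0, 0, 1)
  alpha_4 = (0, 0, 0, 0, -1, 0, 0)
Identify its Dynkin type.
B_4 (so(9))

Compute the Cartan integers a_ij = 2(alpha_i, alpha_j)/(alpha_j, alpha_j); the resulting 4x4 Cartan matrix is
[[2, 0, -1, 0], [0, 2, -1, -2], [-1, -1, 2, 0], [0, -1, 0, 2]].
The roots have two lengths (squared-length ratio 2:1); the short ones are alpha_{4}. The associated Dynkin diagram is a chain of 4 nodes with a double edge at one end; the terminal node there is the unique short simple root (B_4), so the type is B_4 (the algebra so(9)).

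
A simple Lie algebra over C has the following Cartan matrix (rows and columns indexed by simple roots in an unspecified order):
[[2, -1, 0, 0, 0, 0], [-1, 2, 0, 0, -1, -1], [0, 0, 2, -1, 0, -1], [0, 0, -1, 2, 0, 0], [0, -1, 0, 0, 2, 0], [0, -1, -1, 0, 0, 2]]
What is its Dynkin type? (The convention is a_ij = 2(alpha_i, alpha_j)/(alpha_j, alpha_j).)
The matrix has rank 6 with 2's on the diagonal. Reading the off-diagonal entries as Dynkin edges (a single edge where a_ij = a_ji = -1; a double or triple edge where a_ij * a_ji = 2 or 3), the diagram is a chain of 4 nodes with a fork of two nodes at one end (D_6). One simple-root ordering that puts it in standard form is (alpha_4, alpha_3, alpha_6, alpha_2, alpha_1, alpha_5). So the algebra is type D_6, i.e. so(12).

D_6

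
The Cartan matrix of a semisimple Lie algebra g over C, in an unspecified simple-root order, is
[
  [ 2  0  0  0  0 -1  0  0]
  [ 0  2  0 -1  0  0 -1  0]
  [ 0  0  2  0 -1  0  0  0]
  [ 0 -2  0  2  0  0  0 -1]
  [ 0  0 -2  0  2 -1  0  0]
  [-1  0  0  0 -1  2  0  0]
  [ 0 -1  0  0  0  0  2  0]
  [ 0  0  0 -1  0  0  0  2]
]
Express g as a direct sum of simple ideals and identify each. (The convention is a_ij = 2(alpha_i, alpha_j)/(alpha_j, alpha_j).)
B_4 (so(9)) + F_4

The diagram associated to this matrix has two connected components: the simple roots {alpha_1, alpha_3, alpha_5, alpha_6} form a chain of 4 nodes with a double edge at one end; the terminal node there is the unique short simple root (B_4), and {alpha_2, alpha_4, alpha_7, alpha_8} form a chain of 4 nodes with a double edge between the middle two (F_4). A semisimple Lie algebra decomposes uniquely as the direct sum of simple ideals, one per connected component of its Dynkin diagram, so g ≅ B_4 ⊕ F_4 (dimension 36 + 52 = 88).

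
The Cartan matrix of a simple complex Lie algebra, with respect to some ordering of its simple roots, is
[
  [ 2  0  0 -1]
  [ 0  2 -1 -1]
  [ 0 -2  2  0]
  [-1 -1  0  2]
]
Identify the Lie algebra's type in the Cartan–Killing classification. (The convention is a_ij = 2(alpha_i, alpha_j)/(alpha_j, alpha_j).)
C_4

The matrix has rank 4 with 2's on the diagonal. Reading the off-diagonal entries as Dynkin edges (a single edge where a_ij = a_ji = -1; a double or triple edge where a_ij * a_ji = 2 or 3), the diagram is a chain of 4 nodes with a double edge at one end; the terminal node there is the unique long simple root (C_4). One simple-root ordering that puts it in standard form is (alpha_1, alpha_4, alpha_2, alpha_3). So the algebra is type C_4, i.e. sp(8).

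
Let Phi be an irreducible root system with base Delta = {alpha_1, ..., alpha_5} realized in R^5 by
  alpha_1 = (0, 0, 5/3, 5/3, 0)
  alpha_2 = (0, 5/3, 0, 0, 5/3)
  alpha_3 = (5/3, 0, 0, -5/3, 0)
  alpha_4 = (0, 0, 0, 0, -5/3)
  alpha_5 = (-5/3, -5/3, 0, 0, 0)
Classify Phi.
B5

Compute the Cartan integers a_ij = 2(alpha_i, alpha_j)/(alpha_j, alpha_j); the resulting 5x5 Cartan matrix is
[[2, 0, -1, 0, 0], [0, 2, 0, -2, -1], [-1, 0, 2, 0, -1], [0, -1, 0, 2, 0], [0, -1, -1, 0, 2]].
The roots have two lengths (squared-length ratio 2:1); the short ones are alpha_{4}. The associated Dynkin diagram is a chain of 5 nodes with a double edge at one end; the terminal node there is the unique short simple root (B_5), so the type is B_5 (the algebra so(11)).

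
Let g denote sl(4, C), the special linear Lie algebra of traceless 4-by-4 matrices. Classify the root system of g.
This is sl(4), which has dimension 4^2 - 1 = 15 and rank 4 - 1 = 3 (a Cartan subalgebra is the diagonal traceless matrices). In the classification of classical Lie algebras, the special linear algebra sl(n+1) has type A_n; here n = 3, so the Dynkin diagram is a chain of 3 nodes with single edges (A_3). Hence the type is A_3.

A3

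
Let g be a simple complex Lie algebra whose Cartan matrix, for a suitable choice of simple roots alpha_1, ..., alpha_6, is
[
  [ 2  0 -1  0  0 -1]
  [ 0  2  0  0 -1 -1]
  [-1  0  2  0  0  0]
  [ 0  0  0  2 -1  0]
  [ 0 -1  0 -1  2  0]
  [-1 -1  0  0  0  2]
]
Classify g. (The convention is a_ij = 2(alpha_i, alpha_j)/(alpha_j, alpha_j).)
The matrix has rank 6 with 2's on the diagonal. Reading the off-diagonal entries as Dynkin edges (a single edge where a_ij = a_ji = -1; a double or triple edge where a_ij * a_ji = 2 or 3), the diagram is a chain of 6 nodes with single edges (A_6). One simple-root ordering that puts it in standard form is (alpha_3, alpha_1, alpha_6, alpha_2, alpha_5, alpha_4). So the algebra is type A_6, i.e. sl(7).

type A_6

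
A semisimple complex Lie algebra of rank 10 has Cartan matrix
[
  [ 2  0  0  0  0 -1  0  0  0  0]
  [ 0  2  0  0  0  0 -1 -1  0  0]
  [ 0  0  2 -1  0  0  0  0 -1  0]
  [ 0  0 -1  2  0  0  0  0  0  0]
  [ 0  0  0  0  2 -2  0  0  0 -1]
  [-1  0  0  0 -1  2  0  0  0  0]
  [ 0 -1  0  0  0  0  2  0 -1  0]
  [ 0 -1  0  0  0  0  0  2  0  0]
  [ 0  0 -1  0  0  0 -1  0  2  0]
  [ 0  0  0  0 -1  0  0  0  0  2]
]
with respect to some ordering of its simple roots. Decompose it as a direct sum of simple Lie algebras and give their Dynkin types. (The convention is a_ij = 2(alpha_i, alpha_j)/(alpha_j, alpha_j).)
The diagram associated to this matrix has two connected components: the simple roots {alpha_2, alpha_3, alpha_4, alpha_7, alpha_8, alpha_9} form a chain of 6 nodes with single edges (A_6), and {alpha_1, alpha_5, alpha_6, alpha_10} form a chain of 4 nodes with a double edge between the middle two (F_4). A semisimple Lie algebra decomposes uniquely as the direct sum of simple ideals, one per connected component of its Dynkin diagram, so g ≅ A_6 ⊕ F_4 (dimension 48 + 52 = 100).

A6 + F4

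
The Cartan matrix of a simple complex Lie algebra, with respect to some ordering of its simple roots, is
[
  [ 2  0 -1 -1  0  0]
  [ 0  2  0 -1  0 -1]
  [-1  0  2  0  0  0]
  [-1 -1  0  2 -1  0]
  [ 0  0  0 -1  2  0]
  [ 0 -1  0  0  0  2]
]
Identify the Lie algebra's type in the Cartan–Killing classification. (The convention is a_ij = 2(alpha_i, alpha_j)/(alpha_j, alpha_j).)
The matrix has rank 6 with 2's on the diagonal. Reading the off-diagonal entries as Dynkin edges (a single edge where a_ij = a_ji = -1; a double or triple edge where a_ij * a_ji = 2 or 3), the diagram is a chain of 5 nodes with one extra node attached to the third node from one end (E_6). One simple-root ordering that puts it in standard form is (alpha_3, alpha_5, alpha_1, alpha_4, alpha_2, alpha_6). So the algebra is type E_6.

E6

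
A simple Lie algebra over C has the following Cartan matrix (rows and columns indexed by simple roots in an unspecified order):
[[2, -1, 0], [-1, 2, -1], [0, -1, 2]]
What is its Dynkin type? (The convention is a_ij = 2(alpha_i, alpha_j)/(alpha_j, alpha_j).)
The matrix has rank 3 with 2's on the diagonal. Reading the off-diagonal entries as Dynkin edges (a single edge where a_ij = a_ji = -1; a double or triple edge where a_ij * a_ji = 2 or 3), the diagram is a chain of 3 nodes with single edges (A_3). One simple-root ordering that puts it in standard form is (alpha_1, alpha_2, alpha_3). So the algebra is type A_3, i.e. sl(4).

A_3 (sl(4))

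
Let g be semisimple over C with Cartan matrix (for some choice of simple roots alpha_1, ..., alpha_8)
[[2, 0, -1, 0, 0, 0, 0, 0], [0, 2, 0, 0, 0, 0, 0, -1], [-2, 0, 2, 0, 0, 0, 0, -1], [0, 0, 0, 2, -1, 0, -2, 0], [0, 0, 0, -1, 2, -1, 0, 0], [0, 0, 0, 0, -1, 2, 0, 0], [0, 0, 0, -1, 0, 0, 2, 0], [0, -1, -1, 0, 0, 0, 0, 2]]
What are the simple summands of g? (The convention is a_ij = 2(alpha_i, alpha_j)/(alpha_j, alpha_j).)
The diagram associated to this matrix has two connected components: the simple roots {alpha_1, alpha_2, alpha_3, alpha_8} form a chain of 4 nodes with a double edge at one end; the terminal node there is the unique short simple root (B_4), and {alpha_4, alpha_5, alpha_6, alpha_7} form a chain of 4 nodes with a double edge at one end; the terminal node there is the unique short simple root (B_4). A semisimple Lie algebra decomposes uniquely as the direct sum of simple ideals, one per connected component of its Dynkin diagram, so g ≅ B_4 ⊕ B_4 (dimension 36 + 36 = 72).

B4 + B4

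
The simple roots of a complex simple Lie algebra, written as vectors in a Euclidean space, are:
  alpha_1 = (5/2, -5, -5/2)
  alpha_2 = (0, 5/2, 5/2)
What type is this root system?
Compute the Cartan integers a_ij = 2(alpha_i, alpha_j)/(alpha_j, alpha_j); the resulting 2x2 Cartan matrix is
[[2, -3], [-1, 2]].
The roots have two lengths (squared-length ratio 3:1); the short ones are alpha_{2}. The associated Dynkin diagram is two nodes joined by a triple edge (G_2), so the type is G_2.

G2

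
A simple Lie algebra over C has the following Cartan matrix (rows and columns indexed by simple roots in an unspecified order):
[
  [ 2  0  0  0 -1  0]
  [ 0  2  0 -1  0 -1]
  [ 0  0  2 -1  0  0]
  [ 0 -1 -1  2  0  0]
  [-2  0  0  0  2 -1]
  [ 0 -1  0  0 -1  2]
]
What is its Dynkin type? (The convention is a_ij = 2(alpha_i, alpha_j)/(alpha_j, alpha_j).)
B6

The matrix has rank 6 with 2's on the diagonal. Reading the off-diagonal entries as Dynkin edges (a single edge where a_ij = a_ji = -1; a double or triple edge where a_ij * a_ji = 2 or 3), the diagram is a chain of 6 nodes with a double edge at one end; the terminal node there is the unique short simple root (B_6). One simple-root ordering that puts it in standard form is (alpha_3, alpha_4, alpha_2, alpha_6, alpha_5, alpha_1). So the algebra is type B_6, i.e. so(13).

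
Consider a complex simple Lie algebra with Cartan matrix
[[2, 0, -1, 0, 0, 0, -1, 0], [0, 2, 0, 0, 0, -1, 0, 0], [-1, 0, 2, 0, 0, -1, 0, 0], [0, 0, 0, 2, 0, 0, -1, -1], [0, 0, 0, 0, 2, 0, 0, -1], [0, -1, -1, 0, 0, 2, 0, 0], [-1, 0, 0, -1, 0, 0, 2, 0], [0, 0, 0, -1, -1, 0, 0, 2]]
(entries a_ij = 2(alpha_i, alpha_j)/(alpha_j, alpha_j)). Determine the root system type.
The matrix has rank 8 with 2's on the diagonal. Reading the off-diagonal entries as Dynkin edges (a single edge where a_ij = a_ji = -1; a double or triple edge where a_ij * a_ji = 2 or 3), the diagram is a chain of 8 nodes with single edges (A_8). One simple-root ordering that puts it in standard form is (alpha_2, alpha_6, alpha_3, alpha_1, alpha_7, alpha_4, alpha_8, alpha_5). So the algebra is type A_8, i.e. sl(9).

type A_8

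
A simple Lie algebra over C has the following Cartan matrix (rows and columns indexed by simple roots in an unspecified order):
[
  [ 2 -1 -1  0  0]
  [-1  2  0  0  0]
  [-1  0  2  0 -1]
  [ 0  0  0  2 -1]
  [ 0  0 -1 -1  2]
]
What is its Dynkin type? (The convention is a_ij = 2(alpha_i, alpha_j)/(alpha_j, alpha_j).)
The matrix has rank 5 with 2's on the diagonal. Reading the off-diagonal entries as Dynkin edges (a single edge where a_ij = a_ji = -1; a double or triple edge where a_ij * a_ji = 2 or 3), the diagram is a chain of 5 nodes with single edges (A_5). One simple-root ordering that puts it in standard form is (alpha_2, alpha_1, alpha_3, alpha_5, alpha_4). So the algebra is type A_5, i.e. sl(6).

type A_5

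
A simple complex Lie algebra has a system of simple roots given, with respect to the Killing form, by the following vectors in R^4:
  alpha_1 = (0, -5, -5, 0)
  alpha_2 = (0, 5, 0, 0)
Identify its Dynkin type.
Compute the Cartan integers a_ij = 2(alpha_i, alpha_j)/(alpha_j, alpha_j); the resulting 2x2 Cartan matrix is
[[2, -2], [-1, 2]].
The roots have two lengths (squared-length ratio 2:1); the short ones are alpha_{2}. The associated Dynkin diagram is a chain of 2 nodes with a double edge at one end; the terminal node there is the unique short simple root (B_2), so the type is B_2 (the algebra so(5)).

type B_2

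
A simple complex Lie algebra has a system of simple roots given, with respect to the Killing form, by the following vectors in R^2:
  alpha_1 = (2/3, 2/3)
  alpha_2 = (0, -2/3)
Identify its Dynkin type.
Compute the Cartan integers a_ij = 2(alpha_i, alpha_j)/(alpha_j, alpha_j); the resulting 2x2 Cartan matrix is
[[2, -2], [-1, 2]].
The roots have two lengths (squared-length ratio 2:1); the short ones are alpha_{2}. The associated Dynkin diagram is a chain of 2 nodes with a double edge at one end; the terminal node there is the unique short simple root (B_2), so the type is B_2 (the algebra so(5)).

B_2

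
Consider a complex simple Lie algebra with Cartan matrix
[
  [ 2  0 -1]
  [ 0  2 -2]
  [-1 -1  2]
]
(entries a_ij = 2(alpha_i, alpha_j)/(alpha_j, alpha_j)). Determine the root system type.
C_3 (sp(6))

The matrix has rank 3 with 2's on the diagonal. Reading the off-diagonal entries as Dynkin edges (a single edge where a_ij = a_ji = -1; a double or triple edge where a_ij * a_ji = 2 or 3), the diagram is a chain of 3 nodes with a double edge at one end; the terminal node there is the unique long simple root (C_3). One simple-root ordering that puts it in standard form is (alpha_1, alpha_3, alpha_2). So the algebra is type C_3, i.e. sp(6).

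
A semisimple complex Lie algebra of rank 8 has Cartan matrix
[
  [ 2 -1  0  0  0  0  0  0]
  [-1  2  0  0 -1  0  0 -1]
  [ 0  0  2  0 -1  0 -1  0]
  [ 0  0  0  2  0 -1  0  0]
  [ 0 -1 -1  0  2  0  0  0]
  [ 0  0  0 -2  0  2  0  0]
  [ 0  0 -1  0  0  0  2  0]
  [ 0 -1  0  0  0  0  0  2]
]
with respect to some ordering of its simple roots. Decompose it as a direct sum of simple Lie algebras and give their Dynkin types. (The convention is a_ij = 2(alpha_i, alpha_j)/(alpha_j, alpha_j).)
The diagram associated to this matrix has two connected components: the simple roots {alpha_4, alpha_6} form a chain of 2 nodes with a double edge at one end; the terminal node there is the unique short simple root (B_2), and {alpha_1, alpha_2, alpha_3, alpha_5, alpha_7, alpha_8} form a chain of 4 nodes with a fork of two nodes at one end (D_6). A semisimple Lie algebra decomposes uniquely as the direct sum of simple ideals, one per connected component of its Dynkin diagram, so g ≅ B_2 ⊕ D_6 (dimension 10 + 66 = 76).

B_2 ⊕ D_6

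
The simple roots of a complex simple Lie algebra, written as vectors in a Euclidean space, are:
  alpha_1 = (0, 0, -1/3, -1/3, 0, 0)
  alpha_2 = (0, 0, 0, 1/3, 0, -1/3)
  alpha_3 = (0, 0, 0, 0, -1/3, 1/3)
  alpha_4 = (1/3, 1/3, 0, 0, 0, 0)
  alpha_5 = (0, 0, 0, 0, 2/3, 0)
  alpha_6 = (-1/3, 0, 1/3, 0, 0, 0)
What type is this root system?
C6

Compute the Cartan integers a_ij = 2(alpha_i, alpha_j)/(alpha_j, alpha_j); the resulting 6x6 Cartan matrix is
[[2, -1, 0, 0, 0, -1], [-1, 2, -1, 0, 0, 0], [0, -1, 2, 0, -1, 0], [0, 0, 0, 2, 0, -1], [0, 0, -2, 0, 2, 0], [-1, 0, 0, -1, 0, 2]].
The roots have two lengths (squared-length ratio 2:1); the short ones are alpha_{1,2,3,4,6}. The associated Dynkin diagram is a chain of 6 nodes with a double edge at one end; the terminal node there is the unique long simple root (C_6), so the type is C_6 (the algebra sp(12)).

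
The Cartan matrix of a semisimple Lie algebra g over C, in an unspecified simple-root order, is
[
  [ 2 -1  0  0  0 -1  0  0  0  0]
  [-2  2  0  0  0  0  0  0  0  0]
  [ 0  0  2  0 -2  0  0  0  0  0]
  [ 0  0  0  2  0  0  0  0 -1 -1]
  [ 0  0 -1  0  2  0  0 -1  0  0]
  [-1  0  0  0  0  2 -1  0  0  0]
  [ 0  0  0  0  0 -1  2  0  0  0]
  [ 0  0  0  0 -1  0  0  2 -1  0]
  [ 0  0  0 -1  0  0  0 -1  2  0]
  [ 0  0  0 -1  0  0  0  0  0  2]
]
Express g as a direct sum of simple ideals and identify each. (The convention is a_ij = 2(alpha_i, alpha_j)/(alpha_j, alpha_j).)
C_4 (sp(8)) ⊕ C_6 (sp(12))

The diagram associated to this matrix has two connected components: the simple roots {alpha_1, alpha_2, alpha_6, alpha_7} form a chain of 4 nodes with a double edge at one end; the terminal node there is the unique long simple root (C_4), and {alpha_3, alpha_4, alpha_5, alpha_8, alpha_9, alpha_10} form a chain of 6 nodes with a double edge at one end; the terminal node there is the unique long simple root (C_6). A semisimple Lie algebra decomposes uniquely as the direct sum of simple ideals, one per connected component of its Dynkin diagram, so g ≅ C_4 ⊕ C_6 (dimension 36 + 78 = 114).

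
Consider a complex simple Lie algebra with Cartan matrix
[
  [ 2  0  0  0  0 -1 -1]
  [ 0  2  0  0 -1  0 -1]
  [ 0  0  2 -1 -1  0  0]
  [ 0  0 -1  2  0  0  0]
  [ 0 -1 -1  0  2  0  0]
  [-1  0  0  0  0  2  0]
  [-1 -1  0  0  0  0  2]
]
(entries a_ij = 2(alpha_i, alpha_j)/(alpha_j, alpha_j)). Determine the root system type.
The matrix has rank 7 with 2's on the diagonal. Reading the off-diagonal entries as Dynkin edges (a single edge where a_ij = a_ji = -1; a double or triple edge where a_ij * a_ji = 2 or 3), the diagram is a chain of 7 nodes with single edges (A_7). One simple-root ordering that puts it in standard form is (alpha_6, alpha_1, alpha_7, alpha_2, alpha_5, alpha_3, alpha_4). So the algebra is type A_7, i.e. sl(8).

A7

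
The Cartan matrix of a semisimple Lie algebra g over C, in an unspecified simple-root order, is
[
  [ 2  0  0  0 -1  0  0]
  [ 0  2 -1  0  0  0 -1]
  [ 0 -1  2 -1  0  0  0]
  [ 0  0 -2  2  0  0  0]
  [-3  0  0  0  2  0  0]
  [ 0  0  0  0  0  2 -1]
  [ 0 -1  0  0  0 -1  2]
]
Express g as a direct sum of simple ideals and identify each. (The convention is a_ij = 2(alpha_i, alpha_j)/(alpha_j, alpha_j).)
The diagram associated to this matrix has two connected components: the simple roots {alpha_2, alpha_3, alpha_4, alpha_6, alpha_7} form a chain of 5 nodes with a double edge at one end; the terminal node there is the unique long simple root (C_5), and {alpha_1, alpha_5} form two nodes joined by a triple edge (G_2). A semisimple Lie algebra decomposes uniquely as the direct sum of simple ideals, one per connected component of its Dynkin diagram, so g ≅ C_5 ⊕ G_2 (dimension 55 + 14 = 69).

C5 ⊕ G2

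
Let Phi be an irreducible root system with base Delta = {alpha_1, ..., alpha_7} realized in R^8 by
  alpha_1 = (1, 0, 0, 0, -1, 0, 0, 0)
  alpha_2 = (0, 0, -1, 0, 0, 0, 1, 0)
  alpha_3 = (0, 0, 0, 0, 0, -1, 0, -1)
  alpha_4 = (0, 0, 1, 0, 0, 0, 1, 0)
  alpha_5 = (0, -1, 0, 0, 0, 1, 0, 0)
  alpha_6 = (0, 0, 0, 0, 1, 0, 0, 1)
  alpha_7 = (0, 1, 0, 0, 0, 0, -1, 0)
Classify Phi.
D7

Compute the Cartan integers a_ij = 2(alpha_i, alpha_j)/(alpha_j, alpha_j); the resulting 7x7 Cartan matrix is
[[2, 0, 0, 0, 0, -1, 0], [0, 2, 0, 0, 0, 0, -1], [0, 0, 2, 0, -1, -1, 0], [0, 0, 0, 2, 0, 0, -1], [0, 0, -1, 0, 2, 0, -1], [-1, 0, -1, 0, 0, 2, 0], [0, -1, 0, -1, -1, 0, 2]].
All simple roots have the same length, so the diagram is simply laced. The associated Dynkin diagram is a chain of 5 nodes with a fork of two nodes at one end (D_7), so the type is D_7 (the algebra so(14)).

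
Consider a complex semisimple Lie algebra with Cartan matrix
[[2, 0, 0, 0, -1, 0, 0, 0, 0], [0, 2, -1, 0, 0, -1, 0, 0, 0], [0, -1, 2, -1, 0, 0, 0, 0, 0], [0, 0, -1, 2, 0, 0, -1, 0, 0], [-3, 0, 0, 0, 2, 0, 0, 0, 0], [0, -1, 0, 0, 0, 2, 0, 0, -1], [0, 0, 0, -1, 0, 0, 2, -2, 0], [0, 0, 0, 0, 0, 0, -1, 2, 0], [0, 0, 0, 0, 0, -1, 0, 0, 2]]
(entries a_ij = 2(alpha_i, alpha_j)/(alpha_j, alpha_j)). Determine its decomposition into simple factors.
The diagram associated to this matrix has two connected components: the simple roots {alpha_2, alpha_3, alpha_4, alpha_6, alpha_7, alpha_8, alpha_9} form a chain of 7 nodes with a double edge at one end; the terminal node there is the unique short simple root (B_7), and {alpha_1, alpha_5} form two nodes joined by a triple edge (G_2). A semisimple Lie algebra decomposes uniquely as the direct sum of simple ideals, one per connected component of its Dynkin diagram, so g ≅ B_7 ⊕ G_2 (dimension 105 + 14 = 119).

type B_7 ⊕ type G_2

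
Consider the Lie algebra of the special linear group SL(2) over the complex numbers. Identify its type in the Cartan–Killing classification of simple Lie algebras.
A_1

This is sl(2), which has dimension 2^2 - 1 = 3 and rank 2 - 1 = 1 (a Cartan subalgebra is the diagonal traceless matrices). In the classification of classical Lie algebras, the special linear algebra sl(n+1) has type A_n; here n = 1, so the Dynkin diagram is a chain of 1 nodes with single edges (A_1). Hence the type is A_1.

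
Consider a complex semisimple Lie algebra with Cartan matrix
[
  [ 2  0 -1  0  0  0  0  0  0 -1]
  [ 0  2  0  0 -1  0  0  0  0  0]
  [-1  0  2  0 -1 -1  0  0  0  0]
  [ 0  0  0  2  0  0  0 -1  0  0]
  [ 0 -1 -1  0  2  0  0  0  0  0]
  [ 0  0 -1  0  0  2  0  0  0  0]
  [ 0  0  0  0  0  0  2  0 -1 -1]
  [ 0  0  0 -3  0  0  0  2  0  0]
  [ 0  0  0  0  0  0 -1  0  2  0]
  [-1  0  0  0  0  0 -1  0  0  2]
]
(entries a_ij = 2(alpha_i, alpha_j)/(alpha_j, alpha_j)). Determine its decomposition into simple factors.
The diagram associated to this matrix has two connected components: the simple roots {alpha_1, alpha_2, alpha_3, alpha_5, alpha_6, alpha_7, alpha_9, alpha_10} form a chain of 7 nodes with one extra node attached to the third node from one end (E_8), and {alpha_4, alpha_8} form two nodes joined by a triple edge (G_2). A semisimple Lie algebra decomposes uniquely as the direct sum of simple ideals, one per connected component of its Dynkin diagram, so g ≅ E_8 ⊕ G_2 (dimension 248 + 14 = 262).

E8 ⊕ G2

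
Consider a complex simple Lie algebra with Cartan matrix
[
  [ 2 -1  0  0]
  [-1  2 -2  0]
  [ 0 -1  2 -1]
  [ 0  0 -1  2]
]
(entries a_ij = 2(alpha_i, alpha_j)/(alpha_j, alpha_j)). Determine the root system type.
type F_4

The matrix has rank 4 with 2's on the diagonal. Reading the off-diagonal entries as Dynkin edges (a single edge where a_ij = a_ji = -1; a double or triple edge where a_ij * a_ji = 2 or 3), the diagram is a chain of 4 nodes with a double edge between the middle two (F_4). One simple-root ordering that puts it in standard form is (alpha_1, alpha_2, alpha_3, alpha_4). So the algebra is type F_4.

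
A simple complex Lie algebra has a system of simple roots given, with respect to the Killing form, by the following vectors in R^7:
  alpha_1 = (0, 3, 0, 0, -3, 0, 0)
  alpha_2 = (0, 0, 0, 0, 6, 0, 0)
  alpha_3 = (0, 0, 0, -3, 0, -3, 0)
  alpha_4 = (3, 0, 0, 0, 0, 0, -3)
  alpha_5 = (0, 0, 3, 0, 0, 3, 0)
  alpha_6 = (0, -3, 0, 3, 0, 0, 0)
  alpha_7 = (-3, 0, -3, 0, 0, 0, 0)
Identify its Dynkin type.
C_7

Compute the Cartan integers a_ij = 2(alpha_i, alpha_j)/(alpha_j, alpha_j); the resulting 7x7 Cartan matrix is
[[2, -1, 0, 0, 0, -1, 0], [-2, 2, 0, 0, 0, 0, 0], [0, 0, 2, 0, -1, -1, 0], [0, 0, 0, 2, 0, 0, -1], [0, 0, -1, 0, 2, 0, -1], [-1, 0, -1, 0, 0, 2, 0], [0, 0, 0, -1, -1, 0, 2]].
The roots have two lengths (squared-length ratio 2:1); the short ones are alpha_{1,3,4,5,6,7}. The associated Dynkin diagram is a chain of 7 nodes with a double edge at one end; the terminal node there is the unique long simple root (C_7), so the type is C_7 (the algebra sp(14)).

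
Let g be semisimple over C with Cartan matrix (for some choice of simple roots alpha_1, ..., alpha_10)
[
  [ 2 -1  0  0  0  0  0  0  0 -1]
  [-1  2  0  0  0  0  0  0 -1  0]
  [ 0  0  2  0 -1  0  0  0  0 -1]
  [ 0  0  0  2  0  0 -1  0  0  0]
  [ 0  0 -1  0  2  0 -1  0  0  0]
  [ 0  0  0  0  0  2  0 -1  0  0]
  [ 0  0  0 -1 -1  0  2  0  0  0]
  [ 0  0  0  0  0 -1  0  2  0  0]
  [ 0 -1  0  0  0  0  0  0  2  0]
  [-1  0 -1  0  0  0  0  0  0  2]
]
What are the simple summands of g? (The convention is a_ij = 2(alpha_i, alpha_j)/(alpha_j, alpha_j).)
The diagram associated to this matrix has two connected components: the simple roots {alpha_6, alpha_8} form a chain of 2 nodes with single edges (A_2), and {alpha_1, alpha_2, alpha_3, alpha_4, alpha_5, alpha_7, alpha_9, alpha_10} form a chain of 8 nodes with single edges (A_8). A semisimple Lie algebra decomposes uniquely as the direct sum of simple ideals, one per connected component of its Dynkin diagram, so g ≅ A_2 ⊕ A_8 (dimension 8 + 80 = 88).

A_2 ⊕ A_8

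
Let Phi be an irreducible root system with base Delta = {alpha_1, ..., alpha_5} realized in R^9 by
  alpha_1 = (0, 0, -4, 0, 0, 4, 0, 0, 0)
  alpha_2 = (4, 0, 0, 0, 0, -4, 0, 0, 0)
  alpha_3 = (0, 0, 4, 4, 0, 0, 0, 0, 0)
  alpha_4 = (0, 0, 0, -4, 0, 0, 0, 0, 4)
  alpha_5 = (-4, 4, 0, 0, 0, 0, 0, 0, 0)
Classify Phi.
type A_5

Compute the Cartan integers a_ij = 2(alpha_i, alpha_j)/(alpha_j, alpha_j); the resulting 5x5 Cartan matrix is
[[2, -1, -1, 0, 0], [-1, 2, 0, 0, -1], [-1, 0, 2, -1, 0], [0, 0, -1, 2, 0], [0, -1, 0, 0, 2]].
All simple roots have the same length, so the diagram is simply laced. The associated Dynkin diagram is a chain of 5 nodes with single edges (A_5), so the type is A_5 (the algebra sl(6)).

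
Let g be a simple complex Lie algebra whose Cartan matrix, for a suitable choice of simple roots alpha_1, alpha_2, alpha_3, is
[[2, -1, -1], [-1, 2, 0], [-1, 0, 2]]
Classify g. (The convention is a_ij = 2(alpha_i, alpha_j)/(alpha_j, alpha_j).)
A_3

The matrix has rank 3 with 2's on the diagonal. Reading the off-diagonal entries as Dynkin edges (a single edge where a_ij = a_ji = -1; a double or triple edge where a_ij * a_ji = 2 or 3), the diagram is a chain of 3 nodes with single edges (A_3). One simple-root ordering that puts it in standard form is (alpha_2, alpha_1, alpha_3). So the algebra is type A_3, i.e. sl(4).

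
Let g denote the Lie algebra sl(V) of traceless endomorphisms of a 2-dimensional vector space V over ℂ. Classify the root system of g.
This is sl(2), which has dimension 2^2 - 1 = 3 and rank 2 - 1 = 1 (a Cartan subalgebra is the diagonal traceless matrices). In the classification of classical Lie algebras, the special linear algebra sl(n+1) has type A_n; here n = 1, so the Dynkin diagram is a chain of 1 nodes with single edges (A_1). Hence the type is A_1.

type A_1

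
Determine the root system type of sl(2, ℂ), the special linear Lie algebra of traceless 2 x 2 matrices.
This is sl(2), which has dimension 2^2 - 1 = 3 and rank 2 - 1 = 1 (a Cartan subalgebra is the diagonal traceless matrices). In the classification of classical Lie algebras, the special linear algebra sl(n+1) has type A_n; here n = 1, so the Dynkin diagram is a chain of 1 nodes with single edges (A_1). Hence the type is A_1.

A_1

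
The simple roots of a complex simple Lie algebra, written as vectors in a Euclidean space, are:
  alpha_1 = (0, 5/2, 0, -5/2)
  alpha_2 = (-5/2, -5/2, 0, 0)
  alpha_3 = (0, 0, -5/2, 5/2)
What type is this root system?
A3

Compute the Cartan integers a_ij = 2(alpha_i, alpha_j)/(alpha_j, alpha_j); the resulting 3x3 Cartan matrix is
[[2, -1, -1], [-1, 2, 0], [-1, 0, 2]].
All simple roots have the same length, so the diagram is simply laced. The associated Dynkin diagram is a chain of 3 nodes with single edges (A_3), so the type is A_3 (the algebra sl(4)).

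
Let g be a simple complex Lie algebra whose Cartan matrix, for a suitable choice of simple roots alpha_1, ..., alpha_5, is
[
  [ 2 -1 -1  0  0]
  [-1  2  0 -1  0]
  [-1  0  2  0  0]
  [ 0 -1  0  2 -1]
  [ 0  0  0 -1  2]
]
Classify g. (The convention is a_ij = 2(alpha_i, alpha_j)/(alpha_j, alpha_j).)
A_5 (sl(6))

The matrix has rank 5 with 2's on the diagonal. Reading the off-diagonal entries as Dynkin edges (a single edge where a_ij = a_ji = -1; a double or triple edge where a_ij * a_ji = 2 or 3), the diagram is a chain of 5 nodes with single edges (A_5). One simple-root ordering that puts it in standard form is (alpha_5, alpha_4, alpha_2, alpha_1, alpha_3). So the algebra is type A_5, i.e. sl(6).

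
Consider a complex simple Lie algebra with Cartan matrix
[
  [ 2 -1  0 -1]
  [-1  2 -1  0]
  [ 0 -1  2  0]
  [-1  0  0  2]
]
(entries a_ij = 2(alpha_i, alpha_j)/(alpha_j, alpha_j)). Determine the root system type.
type A_4

The matrix has rank 4 with 2's on the diagonal. Reading the off-diagonal entries as Dynkin edges (a single edge where a_ij = a_ji = -1; a double or triple edge where a_ij * a_ji = 2 or 3), the diagram is a chain of 4 nodes with single edges (A_4). One simple-root ordering that puts it in standard form is (alpha_4, alpha_1, alpha_2, alpha_3). So the algebra is type A_4, i.e. sl(5).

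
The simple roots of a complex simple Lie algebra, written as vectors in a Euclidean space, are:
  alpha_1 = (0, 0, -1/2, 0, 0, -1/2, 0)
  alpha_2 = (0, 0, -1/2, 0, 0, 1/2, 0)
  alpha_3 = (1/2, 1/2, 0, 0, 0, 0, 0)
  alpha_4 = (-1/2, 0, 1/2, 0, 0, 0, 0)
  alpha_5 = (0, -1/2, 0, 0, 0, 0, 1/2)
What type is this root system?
Compute the Cartan integers a_ij = 2(alpha_i, alpha_j)/(alpha_j, alpha_j); the resulting 5x5 Cartan matrix is
[[2, 0, 0, -1, 0], [0, 2, 0, -1, 0], [0, 0, 2, -1, -1], [-1, -1, -1, 2, 0], [0, 0, -1, 0, 2]].
All simple roots have the same length, so the diagram is simply laced. The associated Dynkin diagram is a chain of 3 nodes with a fork of two nodes at one end (D_5), so the type is D_5 (the algebra so(10)).

D5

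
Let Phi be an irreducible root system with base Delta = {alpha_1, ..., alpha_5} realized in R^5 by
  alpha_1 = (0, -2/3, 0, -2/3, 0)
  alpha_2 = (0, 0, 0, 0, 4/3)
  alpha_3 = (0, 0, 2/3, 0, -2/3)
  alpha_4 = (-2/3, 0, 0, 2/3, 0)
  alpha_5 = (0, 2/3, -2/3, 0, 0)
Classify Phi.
Compute the Cartan integers a_ij = 2(alpha_i, alpha_j)/(alpha_j, alpha_j); the resulting 5x5 Cartan matrix is
[[2, 0, 0, -1, -1], [0, 2, -2, 0, 0], [0, -1, 2, 0, -1], [-1, 0, 0, 2, 0], [-1, 0, -1, 0, 2]].
The roots have two lengths (squared-length ratio 2:1); the short ones are alpha_{1,3,4,5}. The associated Dynkin diagram is a chain of 5 nodes with a double edge at one end; the terminal node there is the unique long simple root (C_5), so the type is C_5 (the algebra sp(10)).

C_5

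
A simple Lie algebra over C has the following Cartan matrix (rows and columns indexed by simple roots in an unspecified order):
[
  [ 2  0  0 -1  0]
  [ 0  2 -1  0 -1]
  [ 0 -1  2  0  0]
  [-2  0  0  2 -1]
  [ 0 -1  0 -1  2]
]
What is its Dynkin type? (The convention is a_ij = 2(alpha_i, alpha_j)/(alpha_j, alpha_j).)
The matrix has rank 5 with 2's on the diagonal. Reading the off-diagonal entries as Dynkin edges (a single edge where a_ij = a_ji = -1; a double or triple edge where a_ij * a_ji = 2 or 3), the diagram is a chain of 5 nodes with a double edge at one end; the terminal node there is the unique short simple root (B_5). One simple-root ordering that puts it in standard form is (alpha_3, alpha_2, alpha_5, alpha_4, alpha_1). So the algebra is type B_5, i.e. so(11).

type B_5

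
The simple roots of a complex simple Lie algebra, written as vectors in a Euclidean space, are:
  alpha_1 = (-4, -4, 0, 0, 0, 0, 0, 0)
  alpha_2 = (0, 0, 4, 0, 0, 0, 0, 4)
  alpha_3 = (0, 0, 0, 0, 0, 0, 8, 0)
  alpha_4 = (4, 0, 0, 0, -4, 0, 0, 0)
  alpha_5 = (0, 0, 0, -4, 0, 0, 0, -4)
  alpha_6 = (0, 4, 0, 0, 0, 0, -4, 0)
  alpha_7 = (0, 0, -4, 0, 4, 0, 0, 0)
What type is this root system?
C_7 (sp(14))

Compute the Cartan integers a_ij = 2(alpha_i, alpha_j)/(alpha_j, alpha_j); the resulting 7x7 Cartan matrix is
[[2, 0, 0, -1, 0, -1, 0], [0, 2, 0, 0, -1, 0, -1], [0, 0, 2, 0, 0, -2, 0], [-1, 0, 0, 2, 0, 0, -1], [0, -1, 0, 0, 2, 0, 0], [-1, 0, -1, 0, 0, 2, 0], [0, -1, 0, -1, 0, 0, 2]].
The roots have two lengths (squared-length ratio 2:1); the short ones are alpha_{1,2,4,5,6,7}. The associated Dynkin diagram is a chain of 7 nodes with a double edge at one end; the terminal node there is the unique long simple root (C_7), so the type is C_7 (the algebra sp(14)).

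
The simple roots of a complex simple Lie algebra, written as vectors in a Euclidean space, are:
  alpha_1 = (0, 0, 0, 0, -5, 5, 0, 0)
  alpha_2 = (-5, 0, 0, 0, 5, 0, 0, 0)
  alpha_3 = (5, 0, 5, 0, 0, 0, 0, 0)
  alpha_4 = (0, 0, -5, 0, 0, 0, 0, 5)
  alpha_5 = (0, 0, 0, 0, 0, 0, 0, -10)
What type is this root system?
C5

Compute the Cartan integers a_ij = 2(alpha_i, alpha_j)/(alpha_j, alpha_j); the resulting 5x5 Cartan matrix is
[[2, -1, 0, 0, 0], [-1, 2, -1, 0, 0], [0, -1, 2, -1, 0], [0, 0, -1, 2, -1], [0, 0, 0, -2, 2]].
The roots have two lengths (squared-length ratio 2:1); the short ones are alpha_{1,2,3,4}. The associated Dynkin diagram is a chain of 5 nodes with a double edge at one end; the terminal node there is the unique long simple root (C_5), so the type is C_5 (the algebra sp(10)).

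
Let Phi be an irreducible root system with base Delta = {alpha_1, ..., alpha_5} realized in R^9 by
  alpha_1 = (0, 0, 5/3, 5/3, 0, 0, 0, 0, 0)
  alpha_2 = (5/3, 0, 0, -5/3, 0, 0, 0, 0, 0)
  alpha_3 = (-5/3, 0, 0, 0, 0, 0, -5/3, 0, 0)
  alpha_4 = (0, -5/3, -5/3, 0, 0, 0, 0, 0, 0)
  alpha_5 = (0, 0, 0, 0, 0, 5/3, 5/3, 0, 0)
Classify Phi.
Compute the Cartan integers a_ij = 2(alpha_i, alpha_j)/(alpha_j, alpha_j); the resulting 5x5 Cartan matrix is
[[2, -1, 0, -1, 0], [-1, 2, -1, 0, 0], [0, -1, 2, 0, -1], [-1, 0, 0, 2, 0], [0, 0, -1, 0, 2]].
All simple roots have the same length, so the diagram is simply laced. The associated Dynkin diagram is a chain of 5 nodes with single edges (A_5), so the type is A_5 (the algebra sl(6)).

A_5 (sl(6))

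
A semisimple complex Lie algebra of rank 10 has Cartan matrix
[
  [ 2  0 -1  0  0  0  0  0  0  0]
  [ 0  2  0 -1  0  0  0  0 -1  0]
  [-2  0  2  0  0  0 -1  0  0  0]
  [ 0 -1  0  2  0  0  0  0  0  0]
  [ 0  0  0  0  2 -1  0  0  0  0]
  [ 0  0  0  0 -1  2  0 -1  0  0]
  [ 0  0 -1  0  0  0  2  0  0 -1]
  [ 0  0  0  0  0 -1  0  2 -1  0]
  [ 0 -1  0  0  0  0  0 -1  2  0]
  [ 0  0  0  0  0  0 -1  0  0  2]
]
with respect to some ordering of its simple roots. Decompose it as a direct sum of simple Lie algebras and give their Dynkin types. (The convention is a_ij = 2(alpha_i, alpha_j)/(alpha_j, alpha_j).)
A_6 (sl(7)) + B_4 (so(9))

The diagram associated to this matrix has two connected components: the simple roots {alpha_2, alpha_4, alpha_5, alpha_6, alpha_8, alpha_9} form a chain of 6 nodes with single edges (A_6), and {alpha_1, alpha_3, alpha_7, alpha_10} form a chain of 4 nodes with a double edge at one end; the terminal node there is the unique short simple root (B_4). A semisimple Lie algebra decomposes uniquely as the direct sum of simple ideals, one per connected component of its Dynkin diagram, so g ≅ A_6 ⊕ B_4 (dimension 48 + 36 = 84).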